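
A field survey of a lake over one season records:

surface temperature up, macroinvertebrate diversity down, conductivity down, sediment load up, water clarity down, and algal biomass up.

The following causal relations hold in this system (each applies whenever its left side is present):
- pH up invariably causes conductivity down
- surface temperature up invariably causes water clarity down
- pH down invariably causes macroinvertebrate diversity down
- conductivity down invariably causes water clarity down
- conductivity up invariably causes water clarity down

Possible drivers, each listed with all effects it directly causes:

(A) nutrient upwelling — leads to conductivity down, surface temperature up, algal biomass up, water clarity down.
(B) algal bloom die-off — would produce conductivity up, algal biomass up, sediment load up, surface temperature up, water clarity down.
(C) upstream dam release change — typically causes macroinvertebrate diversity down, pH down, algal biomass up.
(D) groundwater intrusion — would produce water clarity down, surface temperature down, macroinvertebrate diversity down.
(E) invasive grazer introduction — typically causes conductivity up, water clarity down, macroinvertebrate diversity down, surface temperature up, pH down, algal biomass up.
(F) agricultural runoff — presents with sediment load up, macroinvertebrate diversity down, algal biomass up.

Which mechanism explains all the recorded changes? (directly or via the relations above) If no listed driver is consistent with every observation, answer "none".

Checking each candidate against the observations:
(A) nutrient upwelling — surface temperature up match; macroinvertebrate diversity down miss; conductivity down match; sediment load up miss; water clarity down match; algal biomass up match
(B) algal bloom die-off — surface temperature up match; macroinvertebrate diversity down miss; conductivity down miss; sediment load up match; water clarity down match; algal biomass up match
(C) upstream dam release change — surface temperature up miss; macroinvertebrate diversity down match; conductivity down miss; sediment load up miss; water clarity down miss; algal biomass up match
(D) groundwater intrusion — fails on surface temperature up, conductivity down, sediment load up, algal biomass up (predicts surface temperature down, not surface temperature up)
(E) invasive grazer introduction — fails on conductivity down, sediment load up (predicts conductivity up, not conductivity down)
(F) agricultural runoff — does not account for surface temperature up, conductivity down, water clarity down
Every candidate fails on at least one observation.

none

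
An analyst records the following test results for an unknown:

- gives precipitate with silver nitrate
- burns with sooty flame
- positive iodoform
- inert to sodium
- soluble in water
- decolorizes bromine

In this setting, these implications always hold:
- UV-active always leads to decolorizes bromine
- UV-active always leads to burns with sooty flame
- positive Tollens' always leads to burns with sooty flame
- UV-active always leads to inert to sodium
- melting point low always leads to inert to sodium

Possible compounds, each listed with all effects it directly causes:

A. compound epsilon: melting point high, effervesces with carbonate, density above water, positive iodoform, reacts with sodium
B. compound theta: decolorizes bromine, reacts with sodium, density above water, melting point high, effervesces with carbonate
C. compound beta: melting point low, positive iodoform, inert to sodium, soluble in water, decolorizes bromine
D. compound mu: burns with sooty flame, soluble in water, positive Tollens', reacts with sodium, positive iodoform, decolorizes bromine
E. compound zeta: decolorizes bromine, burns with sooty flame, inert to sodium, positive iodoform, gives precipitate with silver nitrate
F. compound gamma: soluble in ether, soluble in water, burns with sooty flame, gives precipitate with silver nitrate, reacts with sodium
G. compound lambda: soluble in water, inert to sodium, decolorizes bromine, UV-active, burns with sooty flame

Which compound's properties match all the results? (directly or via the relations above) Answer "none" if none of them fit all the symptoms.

Per-candidate check:
(A) compound epsilon — fails on gives precipitate with silver nitrate, burns with sooty flame, inert to sodium, soluble in water, decolorizes bromine (predicts reacts with sodium, not inert to sodium)
(B) compound theta — gives precipitate with silver nitrate ✗; burns with sooty flame ✗; positive iodoform ✗; inert to sodium ✗; soluble in water ✗; decolorizes bromine ✓
(C) compound beta — does not account for gives precipitate with silver nitrate, burns with sooty flame
(D) compound mu — gives precipitate with silver nitrate ✗; burns with sooty flame ✓; positive iodoform ✓; inert to sodium ✗; soluble in water ✓; decolorizes bromine ✓
(E) compound zeta — gives precipitate with silver nitrate ✓; burns with sooty flame ✓; positive iodoform ✓; inert to sodium ✓; soluble in water ✗; decolorizes bromine ✓
(F) compound gamma — fails on positive iodoform, inert to sodium, decolorizes bromine (predicts reacts with sodium, not inert to sodium)
(G) compound lambda — gives precipitate with silver nitrate ✗; burns with sooty flame ✓; positive iodoform ✗; inert to sodium ✓; soluble in water ✓; decolorizes bromine ✓
Every candidate fails on at least one observation.

none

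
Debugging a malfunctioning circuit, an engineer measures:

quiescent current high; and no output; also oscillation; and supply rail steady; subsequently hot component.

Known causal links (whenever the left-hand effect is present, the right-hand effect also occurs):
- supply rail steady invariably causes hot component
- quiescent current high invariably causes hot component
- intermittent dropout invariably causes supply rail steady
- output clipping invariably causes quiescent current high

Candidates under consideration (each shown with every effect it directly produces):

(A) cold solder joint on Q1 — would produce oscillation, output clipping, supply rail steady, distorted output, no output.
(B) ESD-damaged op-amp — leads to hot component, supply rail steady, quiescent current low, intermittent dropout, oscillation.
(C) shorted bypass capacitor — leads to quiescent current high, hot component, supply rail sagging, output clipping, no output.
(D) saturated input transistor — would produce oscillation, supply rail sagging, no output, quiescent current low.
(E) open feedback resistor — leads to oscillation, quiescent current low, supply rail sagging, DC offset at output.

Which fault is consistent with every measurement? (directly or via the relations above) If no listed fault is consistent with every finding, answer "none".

A

For each candidate, compare predicted effects to what was observed:
(A) cold solder joint on Q1 — accounts for every observation (quiescent current high through output clipping → quiescent current high)
(B) ESD-damaged op-amp — fails on quiescent current high, no output (predicts quiescent current low, not quiescent current high)
(C) shorted bypass capacitor — quiescent current high match; no output match; oscillation miss; supply rail steady miss; hot component match
(D) saturated input transistor — fails on quiescent current high, supply rail steady, hot component (predicts quiescent current low, not quiescent current high; predicts supply rail sagging, not supply rail steady)
(E) open feedback resistor — fails on quiescent current high, no output, supply rail steady, hot component (predicts quiescent current low, not quiescent current high; predicts supply rail sagging, not supply rail steady)
(A) is the only candidate with no mismatches.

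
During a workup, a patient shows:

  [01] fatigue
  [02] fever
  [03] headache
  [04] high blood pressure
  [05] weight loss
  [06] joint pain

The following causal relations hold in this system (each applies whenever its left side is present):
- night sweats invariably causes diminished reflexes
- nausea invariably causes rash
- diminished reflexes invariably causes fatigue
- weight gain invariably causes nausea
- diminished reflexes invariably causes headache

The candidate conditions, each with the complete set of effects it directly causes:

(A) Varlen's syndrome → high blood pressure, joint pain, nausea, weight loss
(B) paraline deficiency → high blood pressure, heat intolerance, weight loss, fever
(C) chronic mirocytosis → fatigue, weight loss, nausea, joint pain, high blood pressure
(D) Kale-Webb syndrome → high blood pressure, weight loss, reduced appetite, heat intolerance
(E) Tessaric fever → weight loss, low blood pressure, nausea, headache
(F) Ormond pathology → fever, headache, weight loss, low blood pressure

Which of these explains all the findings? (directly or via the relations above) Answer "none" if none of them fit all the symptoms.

none

For each candidate, compare predicted effects to what was observed:
(A) Varlen's syndrome — does not account for fatigue, fever, headache
(B) paraline deficiency — does not account for fatigue, headache, joint pain
(C) chronic mirocytosis — fatigue +; fever -; headache -; high blood pressure +; weight loss +; joint pain +
(D) Kale-Webb syndrome — fatigue -; fever -; headache -; high blood pressure +; weight loss +; joint pain -
(E) Tessaric fever — fails on fatigue, fever, high blood pressure, joint pain (predicts low blood pressure, not high blood pressure)
(F) Ormond pathology — fails on fatigue, high blood pressure, joint pain (predicts low blood pressure, not high blood pressure)
None of the listed candidates fits everything.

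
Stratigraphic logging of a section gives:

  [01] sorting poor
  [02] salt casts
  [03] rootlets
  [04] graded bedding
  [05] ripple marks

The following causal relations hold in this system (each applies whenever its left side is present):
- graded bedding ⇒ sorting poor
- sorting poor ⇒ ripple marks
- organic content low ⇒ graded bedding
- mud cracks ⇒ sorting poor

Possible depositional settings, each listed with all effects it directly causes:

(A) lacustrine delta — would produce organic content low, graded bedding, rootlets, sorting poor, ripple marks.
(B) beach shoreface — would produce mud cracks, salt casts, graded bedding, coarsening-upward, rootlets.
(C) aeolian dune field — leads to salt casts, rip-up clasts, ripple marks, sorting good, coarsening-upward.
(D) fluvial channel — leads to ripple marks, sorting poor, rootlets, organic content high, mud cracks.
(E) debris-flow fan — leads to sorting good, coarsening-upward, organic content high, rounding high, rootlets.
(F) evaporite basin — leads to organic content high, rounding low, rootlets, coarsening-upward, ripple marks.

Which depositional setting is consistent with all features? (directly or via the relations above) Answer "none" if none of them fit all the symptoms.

Per-candidate check:
(A) lacustrine delta — does not account for salt casts
(B) beach shoreface — sorting poor + (by graded bedding → sorting poor); salt casts +; rootlets +; graded bedding +; ripple marks + (by graded bedding → sorting poor → ripple marks)
(C) aeolian dune field — sorting poor -; salt casts +; rootlets -; graded bedding -; ripple marks +
(D) fluvial channel — sorting poor +; salt casts -; rootlets +; graded bedding -; ripple marks +
(E) debris-flow fan — sorting poor -; salt casts -; rootlets +; graded bedding -; ripple marks -
(F) evaporite basin — sorting poor -; salt casts -; rootlets +; graded bedding -; ripple marks +
(B) alone accounts for all the evidence.

B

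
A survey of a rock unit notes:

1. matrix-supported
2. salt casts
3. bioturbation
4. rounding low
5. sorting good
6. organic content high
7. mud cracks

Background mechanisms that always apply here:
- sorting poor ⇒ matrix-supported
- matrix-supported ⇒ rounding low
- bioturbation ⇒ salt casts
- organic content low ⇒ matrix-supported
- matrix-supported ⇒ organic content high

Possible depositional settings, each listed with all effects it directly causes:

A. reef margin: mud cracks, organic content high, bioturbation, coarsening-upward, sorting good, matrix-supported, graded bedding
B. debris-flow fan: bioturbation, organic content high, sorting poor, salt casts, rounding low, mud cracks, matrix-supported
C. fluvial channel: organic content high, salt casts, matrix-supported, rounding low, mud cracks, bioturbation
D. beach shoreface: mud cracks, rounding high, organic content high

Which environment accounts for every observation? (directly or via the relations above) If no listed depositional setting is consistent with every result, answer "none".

A

For each candidate, compare predicted effects to what was observed:
(A) reef margin — matrix-supported match; salt casts match (via bioturbation → salt casts); bioturbation match; rounding low match (via matrix-supported → rounding low); sorting good match; organic content high match; mud cracks match
(B) debris-flow fan — matrix-supported match; salt casts match; bioturbation match; rounding low match; sorting good miss; organic content high match; mud cracks match
(C) fluvial channel — matrix-supported match; salt casts match; bioturbation match; rounding low match; sorting good miss; organic content high match; mud cracks match
(D) beach shoreface — fails on matrix-supported, salt casts, bioturbation, rounding low, sorting good (predicts rounding high, not rounding low)
Only (A) is consistent with every observation.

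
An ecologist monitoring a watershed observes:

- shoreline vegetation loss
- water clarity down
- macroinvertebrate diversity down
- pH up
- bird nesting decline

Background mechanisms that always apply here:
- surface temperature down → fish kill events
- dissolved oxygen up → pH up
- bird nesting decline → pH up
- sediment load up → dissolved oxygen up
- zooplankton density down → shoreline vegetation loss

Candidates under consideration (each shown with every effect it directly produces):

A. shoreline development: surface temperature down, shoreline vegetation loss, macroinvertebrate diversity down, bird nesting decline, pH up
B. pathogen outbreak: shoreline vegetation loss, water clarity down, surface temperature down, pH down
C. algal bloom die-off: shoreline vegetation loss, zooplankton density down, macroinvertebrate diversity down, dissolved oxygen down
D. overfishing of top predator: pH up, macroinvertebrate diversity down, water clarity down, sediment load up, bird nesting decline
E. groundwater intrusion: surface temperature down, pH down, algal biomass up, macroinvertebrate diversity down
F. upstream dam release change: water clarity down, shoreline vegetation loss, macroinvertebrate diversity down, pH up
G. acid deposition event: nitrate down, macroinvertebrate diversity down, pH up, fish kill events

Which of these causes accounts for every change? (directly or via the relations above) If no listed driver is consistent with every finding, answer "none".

Per-candidate check:
(A) shoreline development — does not account for water clarity down
(B) pathogen outbreak — shoreline vegetation loss yes; water clarity down yes; macroinvertebrate diversity down NO; pH up NO; bird nesting decline NO
(C) algal bloom die-off — shoreline vegetation loss yes; water clarity down NO; macroinvertebrate diversity down yes; pH up NO; bird nesting decline NO
(D) overfishing of top predator — shoreline vegetation loss NO; water clarity down yes; macroinvertebrate diversity down yes; pH up yes; bird nesting decline yes
(E) groundwater intrusion — shoreline vegetation loss NO; water clarity down NO; macroinvertebrate diversity down yes; pH up NO; bird nesting decline NO
(F) upstream dam release change — shoreline vegetation loss yes; water clarity down yes; macroinvertebrate diversity down yes; pH up yes; bird nesting decline NO
(G) acid deposition event — shoreline vegetation loss NO; water clarity down NO; macroinvertebrate diversity down yes; pH up yes; bird nesting decline NO
None of the listed candidates fits everything.

none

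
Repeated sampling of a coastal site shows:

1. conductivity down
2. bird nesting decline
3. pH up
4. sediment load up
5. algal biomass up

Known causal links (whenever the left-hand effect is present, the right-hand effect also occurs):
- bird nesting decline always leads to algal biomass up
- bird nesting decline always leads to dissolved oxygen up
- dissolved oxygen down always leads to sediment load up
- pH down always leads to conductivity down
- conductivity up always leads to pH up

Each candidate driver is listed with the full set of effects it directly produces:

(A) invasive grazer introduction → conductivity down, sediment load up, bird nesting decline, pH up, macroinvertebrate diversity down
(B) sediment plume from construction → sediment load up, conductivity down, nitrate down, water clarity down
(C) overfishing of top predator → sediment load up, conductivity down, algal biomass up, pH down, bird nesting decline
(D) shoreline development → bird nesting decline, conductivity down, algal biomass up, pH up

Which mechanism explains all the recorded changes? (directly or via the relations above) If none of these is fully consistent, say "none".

A

Per-candidate check:
(A) invasive grazer introduction — conductivity down ✓; bird nesting decline ✓; pH up ✓; sediment load up ✓; algal biomass up ✓ (by bird nesting decline → algal biomass up)
(B) sediment plume from construction — conductivity down ✓; bird nesting decline ✗; pH up ✗; sediment load up ✓; algal biomass up ✗
(C) overfishing of top predator — fails on pH up (predicts pH down, not pH up)
(D) shoreline development — conductivity down ✓; bird nesting decline ✓; pH up ✓; sediment load up ✗; algal biomass up ✓
(A) alone accounts for all the evidence.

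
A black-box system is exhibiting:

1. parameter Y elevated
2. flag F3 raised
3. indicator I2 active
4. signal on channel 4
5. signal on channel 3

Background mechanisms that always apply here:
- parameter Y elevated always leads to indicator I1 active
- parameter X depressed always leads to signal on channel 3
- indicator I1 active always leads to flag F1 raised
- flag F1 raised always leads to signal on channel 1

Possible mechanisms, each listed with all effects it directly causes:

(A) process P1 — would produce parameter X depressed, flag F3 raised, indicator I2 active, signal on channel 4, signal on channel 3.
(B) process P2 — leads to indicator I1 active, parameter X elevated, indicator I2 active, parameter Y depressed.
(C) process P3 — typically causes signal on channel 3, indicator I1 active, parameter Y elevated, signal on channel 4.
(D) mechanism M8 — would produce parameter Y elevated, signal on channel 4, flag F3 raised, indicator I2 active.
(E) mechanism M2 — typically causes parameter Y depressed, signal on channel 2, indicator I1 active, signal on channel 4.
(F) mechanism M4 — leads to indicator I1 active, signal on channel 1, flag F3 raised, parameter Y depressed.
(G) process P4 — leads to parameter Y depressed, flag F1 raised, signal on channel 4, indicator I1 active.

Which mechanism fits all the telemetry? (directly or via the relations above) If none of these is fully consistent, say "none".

none

Checking each candidate against the observations:
(A) process P1 — does not account for parameter Y elevated
(B) process P2 — parameter Y elevated NO; flag F3 raised NO; indicator I2 active yes; signal on channel 4 NO; signal on channel 3 NO
(C) process P3 — parameter Y elevated yes; flag F3 raised NO; indicator I2 active NO; signal on channel 4 yes; signal on channel 3 yes
(D) mechanism M8 — does not account for signal on channel 3
(E) mechanism M2 — fails on parameter Y elevated, flag F3 raised, indicator I2 active, signal on channel 3 (predicts parameter Y depressed, not parameter Y elevated)
(F) mechanism M4 — parameter Y elevated NO; flag F3 raised yes; indicator I2 active NO; signal on channel 4 NO; signal on channel 3 NO
(G) process P4 — parameter Y elevated NO; flag F3 raised NO; indicator I2 active NO; signal on channel 4 yes; signal on channel 3 NO
No candidate is consistent with all observations.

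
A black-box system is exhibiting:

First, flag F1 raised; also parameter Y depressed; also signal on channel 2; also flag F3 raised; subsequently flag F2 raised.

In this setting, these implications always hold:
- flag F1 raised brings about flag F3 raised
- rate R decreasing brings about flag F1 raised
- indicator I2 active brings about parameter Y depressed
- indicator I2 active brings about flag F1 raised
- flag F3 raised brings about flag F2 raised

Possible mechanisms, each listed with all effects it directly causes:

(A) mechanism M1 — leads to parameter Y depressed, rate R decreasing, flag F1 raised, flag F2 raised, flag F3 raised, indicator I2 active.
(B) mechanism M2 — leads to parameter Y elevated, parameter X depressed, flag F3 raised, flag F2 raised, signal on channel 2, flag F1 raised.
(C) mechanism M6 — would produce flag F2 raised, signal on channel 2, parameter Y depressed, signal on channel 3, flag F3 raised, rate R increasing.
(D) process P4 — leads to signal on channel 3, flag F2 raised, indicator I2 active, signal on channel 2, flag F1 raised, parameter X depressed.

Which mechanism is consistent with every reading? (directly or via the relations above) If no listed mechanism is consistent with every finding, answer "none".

D

Checking each candidate against the observations:
(A) mechanism M1 — flag F1 raised +; parameter Y depressed +; signal on channel 2 -; flag F3 raised +; flag F2 raised +
(B) mechanism M2 — fails on parameter Y depressed (predicts parameter Y elevated, not parameter Y depressed)
(C) mechanism M6 — flag F1 raised -; parameter Y depressed +; signal on channel 2 +; flag F3 raised +; flag F2 raised +
(D) process P4 — flag F1 raised +; parameter Y depressed + (via indicator I2 active → parameter Y depressed); signal on channel 2 +; flag F3 raised + (via flag F1 raised → flag F3 raised); flag F2 raised +
(D) alone accounts for all the evidence.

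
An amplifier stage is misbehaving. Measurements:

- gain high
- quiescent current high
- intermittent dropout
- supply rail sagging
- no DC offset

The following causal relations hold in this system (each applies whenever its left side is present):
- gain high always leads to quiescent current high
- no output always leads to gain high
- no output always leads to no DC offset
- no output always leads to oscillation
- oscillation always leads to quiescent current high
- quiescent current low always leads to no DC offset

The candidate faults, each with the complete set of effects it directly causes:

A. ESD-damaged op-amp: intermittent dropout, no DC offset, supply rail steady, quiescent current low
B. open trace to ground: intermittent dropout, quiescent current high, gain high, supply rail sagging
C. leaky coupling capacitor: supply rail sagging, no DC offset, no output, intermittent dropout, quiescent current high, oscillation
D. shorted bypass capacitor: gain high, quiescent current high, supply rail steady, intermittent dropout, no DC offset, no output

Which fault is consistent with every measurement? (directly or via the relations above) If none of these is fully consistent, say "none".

For each candidate, compare predicted effects to what was observed:
(A) ESD-damaged op-amp — fails on gain high, quiescent current high, supply rail sagging (predicts quiescent current low, not quiescent current high; predicts supply rail steady, not supply rail sagging)
(B) open trace to ground — does not account for no DC offset
(C) leaky coupling capacitor — accounts for every observation (gain high through no output → gain high)
(D) shorted bypass capacitor — gain high ✓; quiescent current high ✓; intermittent dropout ✓; supply rail sagging ✗; no DC offset ✓
(C) is the only candidate with no mismatches.

C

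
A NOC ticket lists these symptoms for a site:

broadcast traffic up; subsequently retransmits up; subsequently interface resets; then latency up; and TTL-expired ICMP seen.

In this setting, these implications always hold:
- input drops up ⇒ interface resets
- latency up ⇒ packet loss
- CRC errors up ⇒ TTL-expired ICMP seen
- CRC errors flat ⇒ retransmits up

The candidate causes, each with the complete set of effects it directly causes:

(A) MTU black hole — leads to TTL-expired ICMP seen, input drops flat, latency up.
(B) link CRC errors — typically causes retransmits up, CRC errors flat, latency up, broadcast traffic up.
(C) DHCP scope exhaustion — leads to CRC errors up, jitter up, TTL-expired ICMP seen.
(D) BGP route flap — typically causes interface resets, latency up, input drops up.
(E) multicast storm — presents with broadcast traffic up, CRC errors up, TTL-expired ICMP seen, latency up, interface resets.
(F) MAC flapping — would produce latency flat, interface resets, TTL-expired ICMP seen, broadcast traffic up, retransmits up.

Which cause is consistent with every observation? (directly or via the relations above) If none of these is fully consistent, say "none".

Checking each candidate against the observations:
(A) MTU black hole — broadcast traffic up -; retransmits up -; interface resets -; latency up +; TTL-expired ICMP seen +
(B) link CRC errors — broadcast traffic up +; retransmits up +; interface resets -; latency up +; TTL-expired ICMP seen -
(C) DHCP scope exhaustion — broadcast traffic up -; retransmits up -; interface resets -; latency up -; TTL-expired ICMP seen +
(D) BGP route flap — broadcast traffic up -; retransmits up -; interface resets +; latency up +; TTL-expired ICMP seen -
(E) multicast storm — does not account for retransmits up
(F) MAC flapping — broadcast traffic up +; retransmits up +; interface resets +; latency up -; TTL-expired ICMP seen +
None of the listed candidates fits everything.

none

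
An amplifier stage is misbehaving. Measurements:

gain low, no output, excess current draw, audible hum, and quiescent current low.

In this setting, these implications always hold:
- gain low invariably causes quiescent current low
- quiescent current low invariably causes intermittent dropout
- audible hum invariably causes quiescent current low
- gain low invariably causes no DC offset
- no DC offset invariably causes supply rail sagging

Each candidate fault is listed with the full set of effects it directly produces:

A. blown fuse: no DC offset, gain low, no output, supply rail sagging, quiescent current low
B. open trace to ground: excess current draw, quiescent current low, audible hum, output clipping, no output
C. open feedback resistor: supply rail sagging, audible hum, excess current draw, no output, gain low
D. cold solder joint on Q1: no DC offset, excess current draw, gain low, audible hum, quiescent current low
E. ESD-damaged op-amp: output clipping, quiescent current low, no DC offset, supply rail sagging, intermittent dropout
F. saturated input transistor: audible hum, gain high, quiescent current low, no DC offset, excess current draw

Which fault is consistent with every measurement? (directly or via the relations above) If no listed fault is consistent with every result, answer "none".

C

Per-candidate check:
(A) blown fuse — gain low yes; no output yes; excess current draw NO; audible hum NO; quiescent current low yes
(B) open trace to ground — gain low NO; no output yes; excess current draw yes; audible hum yes; quiescent current low yes
(C) open feedback resistor — gain low yes; no output yes; excess current draw yes; audible hum yes; quiescent current low yes (through audible hum → quiescent current low)
(D) cold solder joint on Q1 — does not account for no output
(E) ESD-damaged op-amp — does not account for gain low, no output, excess current draw, audible hum
(F) saturated input transistor — gain low NO; no output NO; excess current draw yes; audible hum yes; quiescent current low yes
(C) alone accounts for all the evidence.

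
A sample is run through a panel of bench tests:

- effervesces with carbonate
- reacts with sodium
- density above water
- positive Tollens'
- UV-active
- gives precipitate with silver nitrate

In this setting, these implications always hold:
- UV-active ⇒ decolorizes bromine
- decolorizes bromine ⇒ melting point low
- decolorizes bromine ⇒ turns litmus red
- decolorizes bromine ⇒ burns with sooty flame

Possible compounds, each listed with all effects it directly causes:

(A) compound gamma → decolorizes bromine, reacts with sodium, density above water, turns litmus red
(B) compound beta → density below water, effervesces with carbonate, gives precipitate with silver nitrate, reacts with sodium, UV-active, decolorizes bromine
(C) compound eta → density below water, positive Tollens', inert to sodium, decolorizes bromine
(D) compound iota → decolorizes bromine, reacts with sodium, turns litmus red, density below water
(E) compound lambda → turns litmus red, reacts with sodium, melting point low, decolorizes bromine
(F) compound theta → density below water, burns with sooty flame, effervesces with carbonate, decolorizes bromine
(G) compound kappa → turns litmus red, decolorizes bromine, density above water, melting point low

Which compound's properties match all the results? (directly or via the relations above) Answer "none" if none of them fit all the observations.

none

Testing each hypothesis:
(A) compound gamma — effervesces with carbonate NO; reacts with sodium yes; density above water yes; positive Tollens' NO; UV-active NO; gives precipitate with silver nitrate NO
(B) compound beta — fails on density above water, positive Tollens' (predicts density below water, not density above water)
(C) compound eta — fails on effervesces with carbonate, reacts with sodium, density above water, UV-active, gives precipitate with silver nitrate (predicts inert to sodium, not reacts with sodium; predicts density below water, not density above water)
(D) compound iota — fails on effervesces with carbonate, density above water, positive Tollens', UV-active, gives precipitate with silver nitrate (predicts density below water, not density above water)
(E) compound lambda — does not account for effervesces with carbonate, density above water, positive Tollens', UV-active, gives precipitate with silver nitrate
(F) compound theta — effervesces with carbonate yes; reacts with sodium NO; density above water NO; positive Tollens' NO; UV-active NO; gives precipitate with silver nitrate NO
(G) compound kappa — does not account for effervesces with carbonate, reacts with sodium, positive Tollens', UV-active, gives precipitate with silver nitrate
Every candidate fails on at least one observation.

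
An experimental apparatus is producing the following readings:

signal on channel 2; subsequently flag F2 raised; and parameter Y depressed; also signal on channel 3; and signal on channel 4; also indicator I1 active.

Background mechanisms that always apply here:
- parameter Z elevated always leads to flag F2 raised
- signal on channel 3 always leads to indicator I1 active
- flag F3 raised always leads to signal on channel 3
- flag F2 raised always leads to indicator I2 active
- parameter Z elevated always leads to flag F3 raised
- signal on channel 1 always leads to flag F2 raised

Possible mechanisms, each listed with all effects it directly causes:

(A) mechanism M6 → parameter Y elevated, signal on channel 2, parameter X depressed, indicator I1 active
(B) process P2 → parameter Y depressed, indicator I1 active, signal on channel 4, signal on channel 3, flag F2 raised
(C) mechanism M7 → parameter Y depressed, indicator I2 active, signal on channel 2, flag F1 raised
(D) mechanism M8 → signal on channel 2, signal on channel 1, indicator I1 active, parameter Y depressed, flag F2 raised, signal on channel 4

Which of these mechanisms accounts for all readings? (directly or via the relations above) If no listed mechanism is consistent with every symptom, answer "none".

none

For each candidate, compare predicted effects to what was observed:
(A) mechanism M6 — fails on flag F2 raised, parameter Y depressed, signal on channel 3, signal on channel 4 (predicts parameter Y elevated, not parameter Y depressed)
(B) process P2 — signal on channel 2 NO; flag F2 raised yes; parameter Y depressed yes; signal on channel 3 yes; signal on channel 4 yes; indicator I1 active yes
(C) mechanism M7 — signal on channel 2 yes; flag F2 raised NO; parameter Y depressed yes; signal on channel 3 NO; signal on channel 4 NO; indicator I1 active NO
(D) mechanism M8 — signal on channel 2 yes; flag F2 raised yes; parameter Y depressed yes; signal on channel 3 NO; signal on channel 4 yes; indicator I1 active yes
No candidate is consistent with all observations.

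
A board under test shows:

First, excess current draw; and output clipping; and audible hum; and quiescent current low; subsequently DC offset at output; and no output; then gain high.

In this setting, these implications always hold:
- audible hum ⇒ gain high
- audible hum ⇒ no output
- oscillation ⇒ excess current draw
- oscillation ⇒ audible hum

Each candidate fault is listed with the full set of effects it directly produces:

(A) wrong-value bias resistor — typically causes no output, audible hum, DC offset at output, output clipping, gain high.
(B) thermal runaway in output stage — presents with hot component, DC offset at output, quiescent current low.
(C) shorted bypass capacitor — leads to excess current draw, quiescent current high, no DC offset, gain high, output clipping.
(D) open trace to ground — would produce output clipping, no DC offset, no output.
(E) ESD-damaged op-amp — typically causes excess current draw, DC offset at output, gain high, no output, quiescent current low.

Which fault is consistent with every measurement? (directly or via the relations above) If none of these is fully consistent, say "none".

Checking each candidate against the observations:
(A) wrong-value bias resistor — excess current draw NO; output clipping yes; audible hum yes; quiescent current low NO; DC offset at output yes; no output yes; gain high yes
(B) thermal runaway in output stage — does not account for excess current draw, output clipping, audible hum, no output, gain high
(C) shorted bypass capacitor — fails on audible hum, quiescent current low, DC offset at output, no output (predicts quiescent current high, not quiescent current low; predicts no DC offset, not DC offset at output)
(D) open trace to ground — fails on excess current draw, audible hum, quiescent current low, DC offset at output, gain high (predicts no DC offset, not DC offset at output)
(E) ESD-damaged op-amp — does not account for output clipping, audible hum
Every candidate fails on at least one observation.

none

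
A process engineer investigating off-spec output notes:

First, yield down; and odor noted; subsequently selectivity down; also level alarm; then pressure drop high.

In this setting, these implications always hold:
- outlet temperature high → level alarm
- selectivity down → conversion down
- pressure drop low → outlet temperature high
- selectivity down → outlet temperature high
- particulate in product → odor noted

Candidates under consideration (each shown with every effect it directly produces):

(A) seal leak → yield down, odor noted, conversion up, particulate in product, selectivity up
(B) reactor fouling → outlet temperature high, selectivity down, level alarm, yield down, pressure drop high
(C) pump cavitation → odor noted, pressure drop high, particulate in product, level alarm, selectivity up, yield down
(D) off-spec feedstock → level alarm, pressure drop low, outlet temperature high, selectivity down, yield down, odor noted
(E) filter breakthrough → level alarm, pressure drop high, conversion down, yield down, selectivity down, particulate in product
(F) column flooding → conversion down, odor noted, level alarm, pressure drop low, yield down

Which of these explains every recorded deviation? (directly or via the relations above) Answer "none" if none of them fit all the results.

For each candidate, compare predicted effects to what was observed:
(A) seal leak — fails on selectivity down, level alarm, pressure drop high (predicts selectivity up, not selectivity down)
(B) reactor fouling — yield down yes; odor noted NO; selectivity down yes; level alarm yes; pressure drop high yes
(C) pump cavitation — yield down yes; odor noted yes; selectivity down NO; level alarm yes; pressure drop high yes
(D) off-spec feedstock — yield down yes; odor noted yes; selectivity down yes; level alarm yes; pressure drop high NO
(E) filter breakthrough — yield down yes; odor noted yes (by particulate in product → odor noted); selectivity down yes; level alarm yes; pressure drop high yes
(F) column flooding — yield down yes; odor noted yes; selectivity down NO; level alarm yes; pressure drop high NO
Only (E) is consistent with every observation.

E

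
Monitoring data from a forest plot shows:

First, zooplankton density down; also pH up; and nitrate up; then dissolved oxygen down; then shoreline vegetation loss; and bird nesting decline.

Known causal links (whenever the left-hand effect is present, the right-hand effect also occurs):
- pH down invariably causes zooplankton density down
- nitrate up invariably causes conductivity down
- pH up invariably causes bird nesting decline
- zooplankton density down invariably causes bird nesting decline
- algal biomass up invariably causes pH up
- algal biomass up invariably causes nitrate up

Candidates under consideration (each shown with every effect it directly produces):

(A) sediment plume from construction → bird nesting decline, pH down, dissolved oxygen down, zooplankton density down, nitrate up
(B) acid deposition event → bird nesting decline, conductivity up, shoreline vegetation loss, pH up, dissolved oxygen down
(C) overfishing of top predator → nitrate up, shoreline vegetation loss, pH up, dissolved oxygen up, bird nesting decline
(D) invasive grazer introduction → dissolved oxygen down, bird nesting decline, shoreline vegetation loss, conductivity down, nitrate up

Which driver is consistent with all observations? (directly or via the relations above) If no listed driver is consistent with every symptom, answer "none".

none

Checking each candidate against the observations:
(A) sediment plume from construction — fails on pH up, shoreline vegetation loss (predicts pH down, not pH up)
(B) acid deposition event — does not account for zooplankton density down, nitrate up
(C) overfishing of top predator — zooplankton density down NO; pH up yes; nitrate up yes; dissolved oxygen down NO; shoreline vegetation loss yes; bird nesting decline yes
(D) invasive grazer introduction — does not account for zooplankton density down, pH up
Every candidate fails on at least one observation.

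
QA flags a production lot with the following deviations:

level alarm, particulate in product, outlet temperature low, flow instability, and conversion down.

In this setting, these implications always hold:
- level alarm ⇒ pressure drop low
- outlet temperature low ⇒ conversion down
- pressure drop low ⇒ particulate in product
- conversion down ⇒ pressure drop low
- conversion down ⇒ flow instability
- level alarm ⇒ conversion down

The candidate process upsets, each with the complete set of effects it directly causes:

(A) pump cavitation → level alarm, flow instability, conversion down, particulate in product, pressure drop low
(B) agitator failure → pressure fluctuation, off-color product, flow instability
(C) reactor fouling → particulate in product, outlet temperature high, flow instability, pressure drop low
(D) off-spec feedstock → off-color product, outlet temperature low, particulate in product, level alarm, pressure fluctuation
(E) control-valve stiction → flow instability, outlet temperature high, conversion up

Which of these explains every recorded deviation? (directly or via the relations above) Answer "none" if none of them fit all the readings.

Per-candidate check:
(A) pump cavitation — does not account for outlet temperature low
(B) agitator failure — level alarm miss; particulate in product miss; outlet temperature low miss; flow instability match; conversion down miss
(C) reactor fouling — fails on level alarm, outlet temperature low, conversion down (predicts outlet temperature high, not outlet temperature low)
(D) off-spec feedstock — accounts for every observation (flow instability via outlet temperature low → conversion down → flow instability)
(E) control-valve stiction — fails on level alarm, particulate in product, outlet temperature low, conversion down (predicts outlet temperature high, not outlet temperature low; predicts conversion up, not conversion down)
(D) alone accounts for all the evidence.

D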